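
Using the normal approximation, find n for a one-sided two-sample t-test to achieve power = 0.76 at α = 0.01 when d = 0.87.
n = 25 per group

Sample size formula (two-sample t-test, normal approximation):
n = 2 · ((z_α + z_β) / d)²

z_α = 2.326 (for α = 0.01, one-sided)
z_β = 0.706 (for power = 0.76)
d = 0.87

n = 2 · ((2.326 + 0.706) / 0.87)²
n = 2 · (3.485)²
n ≈ 24.29
Round up to the next whole number: n = 25 per group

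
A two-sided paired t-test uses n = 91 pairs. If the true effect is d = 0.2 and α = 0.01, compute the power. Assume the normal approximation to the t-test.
Power ≈ 0.25

Power calculation (paired t-test, normal approximation):
z_β = d · √n - z_{α/2}
z_β = 0.2 · √91 - 2.576
z_β = 0.2 · 9.539 - 2.576
z_β = -0.668

Power = Φ(z_β) = Φ(-0.668) ≈ 0.252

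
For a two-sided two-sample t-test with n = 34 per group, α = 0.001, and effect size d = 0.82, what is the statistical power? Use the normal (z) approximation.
Power ≈ 0.54

Power calculation (two-sample t-test, normal approximation):
z_β = d · √(n/2) - z_{α/2}
z_β = 0.82 · √(34/2) - 3.291
z_β = 0.82 · 4.123 - 3.291
z_β = 0.090

Power = Φ(z_β) = Φ(0.090) ≈ 0.536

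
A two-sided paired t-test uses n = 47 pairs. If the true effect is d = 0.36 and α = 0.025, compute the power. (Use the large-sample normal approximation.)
Power ≈ 0.59

Power calculation (paired t-test, normal approximation):
z_β = d · √n - z_{α/2}
z_β = 0.36 · √47 - 2.241
z_β = 0.36 · 6.856 - 2.241
z_β = 0.227

Power = Φ(z_β) = Φ(0.227) ≈ 0.590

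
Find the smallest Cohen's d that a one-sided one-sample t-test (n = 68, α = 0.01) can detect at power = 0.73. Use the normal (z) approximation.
d ≈ 0.36

Minimum detectable effect (one-sample t-test, normal approximation):
d = (z_α + z_β) / √n
d = (2.326 + 0.613) / √68
d = 2.939 / 8.246
d ≈ 0.36

By Cohen's convention (0.2 small / 0.5 medium / 0.8 large): small effect.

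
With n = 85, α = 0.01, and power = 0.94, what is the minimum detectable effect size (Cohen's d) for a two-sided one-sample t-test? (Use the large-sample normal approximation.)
d ≈ 0.45

Minimum detectable effect (one-sample t-test, normal approximation):
d = (z_{α/2} + z_β) / √n
d = (2.576 + 1.555) / √85
d = 4.131 / 9.220
d ≈ 0.45

By Cohen's convention (0.2 small / 0.5 medium / 0.8 large): small effect.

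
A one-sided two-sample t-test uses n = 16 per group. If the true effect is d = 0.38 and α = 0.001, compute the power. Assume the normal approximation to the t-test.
Power ≈ 0.02

Power calculation (two-sample t-test, normal approximation):
z_β = d · √(n/2) - z_α
z_β = 0.38 · √(16/2) - 3.090
z_β = 0.38 · 2.828 - 3.090
z_β = -2.015

Power = Φ(z_β) = Φ(-2.015) ≈ 0.022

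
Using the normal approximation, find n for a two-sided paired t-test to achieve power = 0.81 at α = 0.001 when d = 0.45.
n = 86 pairs

Sample size formula (paired t-test, normal approximation):
n = ((z_{α/2} + z_β) / d)²

z_{α/2} = 3.291 (for α = 0.001, two-sided)
z_β = 0.878 (for power = 0.81)
d = 0.45

n = ((3.291 + 0.878) / 0.45)²
n = (9.264)²
n ≈ 85.82
Round up to the next whole number: n = 86 pairs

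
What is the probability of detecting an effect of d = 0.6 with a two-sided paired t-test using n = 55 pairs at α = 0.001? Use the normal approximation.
Power ≈ 0.88

Power calculation (paired t-test, normal approximation):
z_β = d · √n - z_{α/2}
z_β = 0.6 · √55 - 3.291
z_β = 0.6 · 7.416 - 3.291
z_β = 1.159

Power = Φ(z_β) = Φ(1.159) ≈ 0.877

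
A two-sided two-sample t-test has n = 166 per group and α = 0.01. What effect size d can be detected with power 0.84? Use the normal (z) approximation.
d ≈ 0.39

Minimum detectable effect (two-sample t-test, normal approximation):
d = (z_{α/2} + z_β) / √(n/2)
d = (2.576 + 0.994) / √(166/2)
d = 3.570 / 9.110
d ≈ 0.39

By Cohen's convention (0.2 small / 0.5 medium / 0.8 large): small effect.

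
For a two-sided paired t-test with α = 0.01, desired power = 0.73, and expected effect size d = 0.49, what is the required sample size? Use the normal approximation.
n = 43 pairs

Sample size formula (paired t-test, normal approximation):
n = ((z_{α/2} + z_β) / d)²

z_{α/2} = 2.576 (for α = 0.01, two-sided)
z_β = 0.613 (for power = 0.73)
d = 0.49

n = ((2.576 + 0.613) / 0.49)²
n = (6.508)²
n ≈ 42.35
Round up to the next whole number: n = 43 pairs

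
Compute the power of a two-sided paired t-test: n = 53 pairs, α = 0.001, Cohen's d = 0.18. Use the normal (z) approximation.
Power ≈ 0.02

Power calculation (paired t-test, normal approximation):
z_β = d · √n - z_{α/2}
z_β = 0.18 · √53 - 3.291
z_β = 0.18 · 7.280 - 3.291
z_β = -1.980

Power = Φ(z_β) = Φ(-1.980) ≈ 0.024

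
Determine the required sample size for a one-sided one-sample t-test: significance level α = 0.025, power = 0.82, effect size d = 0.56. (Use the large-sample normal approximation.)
n = 27

Sample size formula (one-sample t-test, normal approximation):
n = ((z_α + z_β) / d)²

z_α = 1.960 (for α = 0.025, one-sided)
z_β = 0.915 (for power = 0.82)
d = 0.56

n = ((1.960 + 0.915) / 0.56)²
n = (5.134)²
n ≈ 26.36
Round up to the next whole number: n = 27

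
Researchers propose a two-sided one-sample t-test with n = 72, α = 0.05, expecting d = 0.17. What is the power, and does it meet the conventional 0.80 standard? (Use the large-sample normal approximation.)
Power ≈ 0.30; the study is underpowered (power < 0.80)

Power calculation (one-sample t-test, normal approximation):
z_β = d · √n - z_{α/2}
z_β = 0.17 · √72 - 1.960
z_β = 0.17 · 8.485 - 1.960
z_β = -0.517

Power = Φ(z_β) = Φ(-0.517) ≈ 0.302

Effect size d = 0.17 is very small by Cohen's convention (0.2/0.5/0.8).

Threshold: power ≥ 0.80 is conventionally adequate.
Power ≈ 0.30 → the study is underpowered (power < 0.80).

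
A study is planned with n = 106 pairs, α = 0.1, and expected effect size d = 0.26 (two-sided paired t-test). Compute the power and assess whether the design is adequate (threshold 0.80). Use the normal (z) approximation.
Power ≈ 0.85; the study is adequately powered (power ≥ 0.80)

Power calculation (paired t-test, normal approximation):
z_β = d · √n - z_{α/2}
z_β = 0.26 · √106 - 1.645
z_β = 0.26 · 10.296 - 1.645
z_β = 1.032

Power = Φ(z_β) = Φ(1.032) ≈ 0.849

Effect size d = 0.26 is small by Cohen's convention (0.2/0.5/0.8).

Threshold: power ≥ 0.80 is conventionally adequate.
Power ≈ 0.85 → the study is adequately powered (power ≥ 0.80).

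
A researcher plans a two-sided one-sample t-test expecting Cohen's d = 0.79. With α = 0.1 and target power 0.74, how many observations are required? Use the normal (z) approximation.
n = 9

Sample size formula (one-sample t-test, normal approximation):
n = ((z_{α/2} + z_β) / d)²

z_{α/2} = 1.645 (for α = 0.1, two-sided)
z_β = 0.643 (for power = 0.74)
d = 0.79

n = ((1.645 + 0.643) / 0.79)²
n = (2.896)²
n ≈ 8.39
Round up to the next whole number: n = 9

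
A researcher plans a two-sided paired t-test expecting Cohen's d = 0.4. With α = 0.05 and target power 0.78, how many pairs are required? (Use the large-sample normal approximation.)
n = 47 pairs

Sample size formula (paired t-test, normal approximation):
n = ((z_{α/2} + z_β) / d)²

z_{α/2} = 1.960 (for α = 0.05, two-sided)
z_β = 0.772 (for power = 0.78)
d = 0.4

n = ((1.960 + 0.772) / 0.4)²
n = (6.830)²
n ≈ 46.65
Round up to the next whole number: n = 47 pairs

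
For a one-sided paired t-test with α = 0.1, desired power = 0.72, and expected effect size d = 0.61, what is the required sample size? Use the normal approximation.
n = 10 pairs

Sample size formula (paired t-test, normal approximation):
n = ((z_α + z_β) / d)²

z_α = 1.282 (for α = 0.1, one-sided)
z_β = 0.583 (for power = 0.72)
d = 0.61

n = ((1.282 + 0.583) / 0.61)²
n = (3.057)²
n ≈ 9.35
Round up to the next whole number: n = 10 pairs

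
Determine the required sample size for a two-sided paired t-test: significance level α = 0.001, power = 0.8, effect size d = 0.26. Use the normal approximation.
n = 253 pairs

Sample size formula (paired t-test, normal approximation):
n = ((z_{α/2} + z_β) / d)²

z_{α/2} = 3.291 (for α = 0.001, two-sided)
z_β = 0.842 (for power = 0.8)
d = 0.26

n = ((3.291 + 0.842) / 0.26)²
n = (15.896)²
n ≈ 252.68
Round up to the next whole number: n = 253 pairs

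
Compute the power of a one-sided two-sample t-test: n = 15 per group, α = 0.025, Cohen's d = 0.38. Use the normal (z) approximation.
Power ≈ 0.18

Power calculation (two-sample t-test, normal approximation):
z_β = d · √(n/2) - z_α
z_β = 0.38 · √(15/2) - 1.960
z_β = 0.38 · 2.739 - 1.960
z_β = -0.919

Power = Φ(z_β) = Φ(-0.919) ≈ 0.179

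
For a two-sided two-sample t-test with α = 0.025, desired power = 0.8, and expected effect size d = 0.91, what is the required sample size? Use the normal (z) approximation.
n = 23 per group

Sample size formula (two-sample t-test, normal approximation):
n = 2 · ((z_{α/2} + z_β) / d)²

z_{α/2} = 2.241 (for α = 0.025, two-sided)
z_β = 0.842 (for power = 0.8)
d = 0.91

n = 2 · ((2.241 + 0.842) / 0.91)²
n = 2 · (3.388)²
n ≈ 22.96
Round up to the next whole number: n = 23 per group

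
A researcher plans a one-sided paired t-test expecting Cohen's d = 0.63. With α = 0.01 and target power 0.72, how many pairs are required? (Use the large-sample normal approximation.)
n = 22 pairs

Sample size formula (paired t-test, normal approximation):
n = ((z_α + z_β) / d)²

z_α = 2.326 (for α = 0.01, one-sided)
z_β = 0.583 (for power = 0.72)
d = 0.63

n = ((2.326 + 0.583) / 0.63)²
n = (4.617)²
n ≈ 21.32
Round up to the next whole number: n = 22 pairs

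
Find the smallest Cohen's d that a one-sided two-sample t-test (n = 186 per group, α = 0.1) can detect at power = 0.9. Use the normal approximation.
d ≈ 0.27

Minimum detectable effect (two-sample t-test, normal approximation):
d = (z_α + z_β) / √(n/2)
d = (1.282 + 1.282) / √(186/2)
d = 2.563 / 9.644
d ≈ 0.27

By Cohen's convention (0.2 small / 0.5 medium / 0.8 large): small effect.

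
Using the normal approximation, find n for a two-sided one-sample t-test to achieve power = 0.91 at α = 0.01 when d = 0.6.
n = 43

Sample size formula (one-sample t-test, normal approximation):
n = ((z_{α/2} + z_β) / d)²

z_{α/2} = 2.576 (for α = 0.01, two-sided)
z_β = 1.341 (for power = 0.91)
d = 0.6

n = ((2.576 + 1.341) / 0.6)²
n = (6.528)²
n ≈ 42.61
Round up to the next whole number: n = 43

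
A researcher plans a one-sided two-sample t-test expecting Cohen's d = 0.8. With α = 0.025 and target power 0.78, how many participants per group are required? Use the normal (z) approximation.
n = 24 per group

Sample size formula (two-sample t-test, normal approximation):
n = 2 · ((z_α + z_β) / d)²

z_α = 1.960 (for α = 0.025, one-sided)
z_β = 0.772 (for power = 0.78)
d = 0.8

n = 2 · ((1.960 + 0.772) / 0.8)²
n = 2 · (3.415)²
n ≈ 23.32
Round up to the next whole number: n = 24 per group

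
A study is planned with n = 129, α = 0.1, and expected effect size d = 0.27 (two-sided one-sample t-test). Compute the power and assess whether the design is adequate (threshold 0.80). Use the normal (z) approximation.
Power ≈ 0.92; the study is adequately powered (power ≥ 0.80)

Power calculation (one-sample t-test, normal approximation):
z_β = d · √n - z_{α/2}
z_β = 0.27 · √129 - 1.645
z_β = 0.27 · 11.358 - 1.645
z_β = 1.422

Power = Φ(z_β) = Φ(1.422) ≈ 0.922

Effect size d = 0.27 is small by Cohen's convention (0.2/0.5/0.8).

Threshold: power ≥ 0.80 is conventionally adequate.
Power ≈ 0.92 → the study is adequately powered (power ≥ 0.80).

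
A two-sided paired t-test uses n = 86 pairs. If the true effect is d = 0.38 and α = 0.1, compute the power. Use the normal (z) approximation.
Power ≈ 0.97

Power calculation (paired t-test, normal approximation):
z_β = d · √n - z_{α/2}
z_β = 0.38 · √86 - 1.645
z_β = 0.38 · 9.274 - 1.645
z_β = 1.879

Power = Φ(z_β) = Φ(1.879) ≈ 0.970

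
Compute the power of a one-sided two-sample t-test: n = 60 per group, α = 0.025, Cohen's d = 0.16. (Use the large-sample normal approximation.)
Power ≈ 0.14

Power calculation (two-sample t-test, normal approximation):
z_β = d · √(n/2) - z_α
z_β = 0.16 · √(60/2) - 1.960
z_β = 0.16 · 5.477 - 1.960
z_β = -1.084

Power = Φ(z_β) = Φ(-1.084) ≈ 0.139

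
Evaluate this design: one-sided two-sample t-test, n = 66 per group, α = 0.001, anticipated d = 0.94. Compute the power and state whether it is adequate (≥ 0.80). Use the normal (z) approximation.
Power ≈ 0.99; the study is adequately powered (power ≥ 0.80)

Power calculation (two-sample t-test, normal approximation):
z_β = d · √(n/2) - z_α
z_β = 0.94 · √(66/2) - 3.090
z_β = 0.94 · 5.745 - 3.090
z_β = 2.310

Power = Φ(z_β) = Φ(2.310) ≈ 0.990

Effect size d = 0.94 is large by Cohen's convention (0.2/0.5/0.8).

Threshold: power ≥ 0.80 is conventionally adequate.
Power ≈ 0.99 → the study is adequately powered (power ≥ 0.80).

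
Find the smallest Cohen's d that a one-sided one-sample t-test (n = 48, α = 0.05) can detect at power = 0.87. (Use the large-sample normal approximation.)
d ≈ 0.40

Minimum detectable effect (one-sample t-test, normal approximation):
d = (z_α + z_β) / √n
d = (1.645 + 1.126) / √48
d = 2.771 / 6.928
d ≈ 0.40

By Cohen's convention (0.2 small / 0.5 medium / 0.8 large): small effect.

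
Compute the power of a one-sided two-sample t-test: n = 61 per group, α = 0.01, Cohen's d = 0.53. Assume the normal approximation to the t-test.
Power ≈ 0.73

Power calculation (two-sample t-test, normal approximation):
z_β = d · √(n/2) - z_α
z_β = 0.53 · √(61/2) - 2.326
z_β = 0.53 · 5.523 - 2.326
z_β = 0.601

Power = Φ(z_β) = Φ(0.601) ≈ 0.726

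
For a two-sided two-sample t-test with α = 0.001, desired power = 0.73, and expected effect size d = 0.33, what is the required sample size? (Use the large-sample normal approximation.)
n = 280 per group

Sample size formula (two-sample t-test, normal approximation):
n = 2 · ((z_{α/2} + z_β) / d)²

z_{α/2} = 3.291 (for α = 0.001, two-sided)
z_β = 0.613 (for power = 0.73)
d = 0.33

n = 2 · ((3.291 + 0.613) / 0.33)²
n = 2 · (11.830)²
n ≈ 279.90
Round up to the next whole number: n = 280 per group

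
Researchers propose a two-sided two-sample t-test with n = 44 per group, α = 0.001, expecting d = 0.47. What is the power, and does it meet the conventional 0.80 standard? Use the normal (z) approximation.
Power ≈ 0.14; the study is underpowered (power < 0.80)

Power calculation (two-sample t-test, normal approximation):
z_β = d · √(n/2) - z_{α/2}
z_β = 0.47 · √(44/2) - 3.291
z_β = 0.47 · 4.690 - 3.291
z_β = -1.086

Power = Φ(z_β) = Φ(-1.086) ≈ 0.139

Effect size d = 0.47 is small by Cohen's convention (0.2/0.5/0.8).

Threshold: power ≥ 0.80 is conventionally adequate.
Power ≈ 0.14 → the study is underpowered (power < 0.80).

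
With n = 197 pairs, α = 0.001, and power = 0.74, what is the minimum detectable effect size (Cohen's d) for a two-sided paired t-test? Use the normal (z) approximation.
d ≈ 0.28

Minimum detectable effect (paired t-test, normal approximation):
d = (z_{α/2} + z_β) / √n
d = (3.291 + 0.643) / √197
d = 3.934 / 14.036
d ≈ 0.28

By Cohen's convention (0.2 small / 0.5 medium / 0.8 large): small effect.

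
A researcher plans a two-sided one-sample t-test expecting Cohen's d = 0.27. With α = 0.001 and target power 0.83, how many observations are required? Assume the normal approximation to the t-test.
n = 248

Sample size formula (one-sample t-test, normal approximation):
n = ((z_{α/2} + z_β) / d)²

z_{α/2} = 3.291 (for α = 0.001, two-sided)
z_β = 0.954 (for power = 0.83)
d = 0.27

n = ((3.291 + 0.954) / 0.27)²
n = (15.722)²
n ≈ 247.18
Round up to the next whole number: n = 248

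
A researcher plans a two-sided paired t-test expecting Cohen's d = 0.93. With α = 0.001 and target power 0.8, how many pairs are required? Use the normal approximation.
n = 20 pairs

Sample size formula (paired t-test, normal approximation):
n = ((z_{α/2} + z_β) / d)²

z_{α/2} = 3.291 (for α = 0.001, two-sided)
z_β = 0.842 (for power = 0.8)
d = 0.93

n = ((3.291 + 0.842) / 0.93)²
n = (4.444)²
n ≈ 19.75
Round up to the next whole number: n = 20 pairs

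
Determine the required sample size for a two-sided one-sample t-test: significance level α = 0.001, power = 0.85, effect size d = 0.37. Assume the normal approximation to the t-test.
n = 137

Sample size formula (one-sample t-test, normal approximation):
n = ((z_{α/2} + z_β) / d)²

z_{α/2} = 3.291 (for α = 0.001, two-sided)
z_β = 1.036 (for power = 0.85)
d = 0.37

n = ((3.291 + 1.036) / 0.37)²
n = (11.695)²
n ≈ 136.77
Round up to the next whole number: n = 137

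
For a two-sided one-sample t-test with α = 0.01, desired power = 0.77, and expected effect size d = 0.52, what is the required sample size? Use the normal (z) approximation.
n = 41

Sample size formula (one-sample t-test, normal approximation):
n = ((z_{α/2} + z_β) / d)²

z_{α/2} = 2.576 (for α = 0.01, two-sided)
z_β = 0.739 (for power = 0.77)
d = 0.52

n = ((2.576 + 0.739) / 0.52)²
n = (6.375)²
n ≈ 40.64
Round up to the next whole number: n = 41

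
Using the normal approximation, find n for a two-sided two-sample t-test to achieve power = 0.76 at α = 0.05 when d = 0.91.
n = 18 per group

Sample size formula (two-sample t-test, normal approximation):
n = 2 · ((z_{α/2} + z_β) / d)²

z_{α/2} = 1.960 (for α = 0.05, two-sided)
z_β = 0.706 (for power = 0.76)
d = 0.91

n = 2 · ((1.960 + 0.706) / 0.91)²
n = 2 · (2.930)²
n ≈ 17.17
Round up to the next whole number: n = 18 per group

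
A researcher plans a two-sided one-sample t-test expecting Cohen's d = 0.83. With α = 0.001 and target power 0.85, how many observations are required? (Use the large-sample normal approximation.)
n = 28

Sample size formula (one-sample t-test, normal approximation):
n = ((z_{α/2} + z_β) / d)²

z_{α/2} = 3.291 (for α = 0.001, two-sided)
z_β = 1.036 (for power = 0.85)
d = 0.83

n = ((3.291 + 1.036) / 0.83)²
n = (5.213)²
n ≈ 27.18
Round up to the next whole number: n = 28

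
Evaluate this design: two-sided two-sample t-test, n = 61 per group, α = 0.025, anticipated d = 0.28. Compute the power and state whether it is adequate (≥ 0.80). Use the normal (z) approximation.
Power ≈ 0.24; the study is underpowered (power < 0.80)

Power calculation (two-sample t-test, normal approximation):
z_β = d · √(n/2) - z_{α/2}
z_β = 0.28 · √(61/2) - 2.241
z_β = 0.28 · 5.523 - 2.241
z_β = -0.695

Power = Φ(z_β) = Φ(-0.695) ≈ 0.244

Effect size d = 0.28 is small by Cohen's convention (0.2/0.5/0.8).

Threshold: power ≥ 0.80 is conventionally adequate.
Power ≈ 0.24 → the study is underpowered (power < 0.80).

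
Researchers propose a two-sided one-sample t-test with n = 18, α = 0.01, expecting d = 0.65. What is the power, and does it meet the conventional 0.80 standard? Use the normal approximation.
Power ≈ 0.57; the study is underpowered (power < 0.80)

Power calculation (one-sample t-test, normal approximation):
z_β = d · √n - z_{α/2}
z_β = 0.65 · √18 - 2.576
z_β = 0.65 · 4.243 - 2.576
z_β = 0.182

Power = Φ(z_β) = Φ(0.182) ≈ 0.572

Effect size d = 0.65 is medium by Cohen's convention (0.2/0.5/0.8).

Threshold: power ≥ 0.80 is conventionally adequate.
Power ≈ 0.57 → the study is underpowered (power < 0.80).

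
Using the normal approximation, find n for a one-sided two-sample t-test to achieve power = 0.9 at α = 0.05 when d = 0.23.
n = 324 per group

Sample size formula (two-sample t-test, normal approximation):
n = 2 · ((z_α + z_β) / d)²

z_α = 1.645 (for α = 0.05, one-sided)
z_β = 1.282 (for power = 0.9)
d = 0.23

n = 2 · ((1.645 + 1.282) / 0.23)²
n = 2 · (12.726)²
n ≈ 323.90
Round up to the next whole number: n = 324 per group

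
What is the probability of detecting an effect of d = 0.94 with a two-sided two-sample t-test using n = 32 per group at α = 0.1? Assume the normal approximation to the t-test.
Power ≈ 0.98

Power calculation (two-sample t-test, normal approximation):
z_β = d · √(n/2) - z_{α/2}
z_β = 0.94 · √(32/2) - 1.645
z_β = 0.94 · 4.000 - 1.645
z_β = 2.115

Power = Φ(z_β) = Φ(2.115) ≈ 0.983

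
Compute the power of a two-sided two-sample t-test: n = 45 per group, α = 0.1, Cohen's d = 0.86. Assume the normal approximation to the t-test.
Power ≈ 0.99

Power calculation (two-sample t-test, normal approximation):
z_β = d · √(n/2) - z_{α/2}
z_β = 0.86 · √(45/2) - 1.645
z_β = 0.86 · 4.743 - 1.645
z_β = 2.434

Power = Φ(z_β) = Φ(2.434) ≈ 0.993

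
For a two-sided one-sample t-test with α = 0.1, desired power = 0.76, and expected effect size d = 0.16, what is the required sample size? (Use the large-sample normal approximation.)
n = 216

Sample size formula (one-sample t-test, normal approximation):
n = ((z_{α/2} + z_β) / d)²

z_{α/2} = 1.645 (for α = 0.1, two-sided)
z_β = 0.706 (for power = 0.76)
d = 0.16

n = ((1.645 + 0.706) / 0.16)²
n = (14.694)²
n ≈ 215.91
Round up to the next whole number: n = 216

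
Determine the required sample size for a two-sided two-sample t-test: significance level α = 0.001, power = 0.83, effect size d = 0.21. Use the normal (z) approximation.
n = 818 per group

Sample size formula (two-sample t-test, normal approximation):
n = 2 · ((z_{α/2} + z_β) / d)²

z_{α/2} = 3.291 (for α = 0.001, two-sided)
z_β = 0.954 (for power = 0.83)
d = 0.21

n = 2 · ((3.291 + 0.954) / 0.21)²
n = 2 · (20.214)²
n ≈ 817.21
Round up to the next whole number: n = 818 per group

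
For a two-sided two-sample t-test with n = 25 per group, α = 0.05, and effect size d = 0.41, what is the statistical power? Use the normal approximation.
Power ≈ 0.30

Power calculation (two-sample t-test, normal approximation):
z_β = d · √(n/2) - z_{α/2}
z_β = 0.41 · √(25/2) - 1.960
z_β = 0.41 · 3.536 - 1.960
z_β = -0.510

Power = Φ(z_β) = Φ(-0.510) ≈ 0.305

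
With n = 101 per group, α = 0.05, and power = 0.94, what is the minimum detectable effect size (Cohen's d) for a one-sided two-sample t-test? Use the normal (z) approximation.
d ≈ 0.45

Minimum detectable effect (two-sample t-test, normal approximation):
d = (z_α + z_β) / √(n/2)
d = (1.645 + 1.555) / √(101/2)
d = 3.200 / 7.106
d ≈ 0.45

By Cohen's convention (0.2 small / 0.5 medium / 0.8 large): small effect.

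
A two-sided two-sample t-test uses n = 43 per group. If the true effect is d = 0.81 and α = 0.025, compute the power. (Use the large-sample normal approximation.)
Power ≈ 0.94

Power calculation (two-sample t-test, normal approximation):
z_β = d · √(n/2) - z_{α/2}
z_β = 0.81 · √(43/2) - 2.241
z_β = 0.81 · 4.637 - 2.241
z_β = 1.514

Power = Φ(z_β) = Φ(1.514) ≈ 0.935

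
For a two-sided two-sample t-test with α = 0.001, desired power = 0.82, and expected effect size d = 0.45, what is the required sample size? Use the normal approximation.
n = 175 per group

Sample size formula (two-sample t-test, normal approximation):
n = 2 · ((z_{α/2} + z_β) / d)²

z_{α/2} = 3.291 (for α = 0.001, two-sided)
z_β = 0.915 (for power = 0.82)
d = 0.45

n = 2 · ((3.291 + 0.915) / 0.45)²
n = 2 · (9.347)²
n ≈ 174.73
Round up to the next whole number: n = 175 per group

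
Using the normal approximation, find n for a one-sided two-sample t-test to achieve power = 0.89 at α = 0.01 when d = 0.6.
n = 71 per group

Sample size formula (two-sample t-test, normal approximation):
n = 2 · ((z_α + z_β) / d)²

z_α = 2.326 (for α = 0.01, one-sided)
z_β = 1.227 (for power = 0.89)
d = 0.6

n = 2 · ((2.326 + 1.227) / 0.6)²
n = 2 · (5.922)²
n ≈ 70.14
Round up to the next whole number: n = 71 per group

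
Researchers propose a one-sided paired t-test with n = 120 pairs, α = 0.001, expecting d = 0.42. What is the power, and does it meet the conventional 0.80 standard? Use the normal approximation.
Power ≈ 0.93; the study is adequately powered (power ≥ 0.80)

Power calculation (paired t-test, normal approximation):
z_β = d · √n - z_α
z_β = 0.42 · √120 - 3.090
z_β = 0.42 · 10.954 - 3.090
z_β = 1.511

Power = Φ(z_β) = Φ(1.511) ≈ 0.935

Effect size d = 0.42 is small by Cohen's convention (0.2/0.5/0.8).

Threshold: power ≥ 0.80 is conventionally adequate.
Power ≈ 0.93 → the study is adequately powered (power ≥ 0.80).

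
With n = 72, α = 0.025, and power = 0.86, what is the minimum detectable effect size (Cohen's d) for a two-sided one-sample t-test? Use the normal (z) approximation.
d ≈ 0.39

Minimum detectable effect (one-sample t-test, normal approximation):
d = (z_{α/2} + z_β) / √n
d = (2.241 + 1.080) / √72
d = 3.322 / 8.485
d ≈ 0.39

By Cohen's convention (0.2 small / 0.5 medium / 0.8 large): small effect.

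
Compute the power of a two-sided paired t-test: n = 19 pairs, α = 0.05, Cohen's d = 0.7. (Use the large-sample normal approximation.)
Power ≈ 0.86

Power calculation (paired t-test, normal approximation):
z_β = d · √n - z_{α/2}
z_β = 0.7 · √19 - 1.960
z_β = 0.7 · 4.359 - 1.960
z_β = 1.091

Power = Φ(z_β) = Φ(1.091) ≈ 0.862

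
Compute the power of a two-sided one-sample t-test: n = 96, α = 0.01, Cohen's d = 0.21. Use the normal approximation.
Power ≈ 0.30

Power calculation (one-sample t-test, normal approximation):
z_β = d · √n - z_{α/2}
z_β = 0.21 · √96 - 2.576
z_β = 0.21 · 9.798 - 2.576
z_β = -0.518

Power = Φ(z_β) = Φ(-0.518) ≈ 0.302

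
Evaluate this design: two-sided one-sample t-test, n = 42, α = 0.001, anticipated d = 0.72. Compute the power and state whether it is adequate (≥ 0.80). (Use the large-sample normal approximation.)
Power ≈ 0.92; the study is adequately powered (power ≥ 0.80)

Power calculation (one-sample t-test, normal approximation):
z_β = d · √n - z_{α/2}
z_β = 0.72 · √42 - 3.291
z_β = 0.72 · 6.481 - 3.291
z_β = 1.376

Power = Φ(z_β) = Φ(1.376) ≈ 0.916

Effect size d = 0.72 is medium by Cohen's convention (0.2/0.5/0.8).

Threshold: power ≥ 0.80 is conventionally adequate.
Power ≈ 0.92 → the study is adequately powered (power ≥ 0.80).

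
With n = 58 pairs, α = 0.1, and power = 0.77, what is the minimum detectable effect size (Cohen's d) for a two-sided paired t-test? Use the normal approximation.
d ≈ 0.31

Minimum detectable effect (paired t-test, normal approximation):
d = (z_{α/2} + z_β) / √n
d = (1.645 + 0.739) / √58
d = 2.384 / 7.616
d ≈ 0.31

By Cohen's convention (0.2 small / 0.5 medium / 0.8 large): small effect.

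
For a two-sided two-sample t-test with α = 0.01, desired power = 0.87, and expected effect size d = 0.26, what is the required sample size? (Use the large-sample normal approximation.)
n = 406 per group

Sample size formula (two-sample t-test, normal approximation):
n = 2 · ((z_{α/2} + z_β) / d)²

z_{α/2} = 2.576 (for α = 0.01, two-sided)
z_β = 1.126 (for power = 0.87)
d = 0.26

n = 2 · ((2.576 + 1.126) / 0.26)²
n = 2 · (14.238)²
n ≈ 405.44
Round up to the next whole number: n = 406 per group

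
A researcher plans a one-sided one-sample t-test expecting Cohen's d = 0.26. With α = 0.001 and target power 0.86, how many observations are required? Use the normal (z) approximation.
n = 258

Sample size formula (one-sample t-test, normal approximation):
n = ((z_α + z_β) / d)²

z_α = 3.090 (for α = 0.001, one-sided)
z_β = 1.080 (for power = 0.86)
d = 0.26

n = ((3.090 + 1.080) / 0.26)²
n = (16.038)²
n ≈ 257.22
Round up to the next whole number: n = 258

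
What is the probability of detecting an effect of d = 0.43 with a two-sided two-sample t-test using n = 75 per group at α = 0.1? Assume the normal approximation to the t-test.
Power ≈ 0.84

Power calculation (two-sample t-test, normal approximation):
z_β = d · √(n/2) - z_{α/2}
z_β = 0.43 · √(75/2) - 1.645
z_β = 0.43 · 6.124 - 1.645
z_β = 0.988

Power = Φ(z_β) = Φ(0.988) ≈ 0.839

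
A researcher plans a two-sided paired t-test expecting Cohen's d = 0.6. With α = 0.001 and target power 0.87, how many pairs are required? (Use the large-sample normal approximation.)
n = 55 pairs

Sample size formula (paired t-test, normal approximation):
n = ((z_{α/2} + z_β) / d)²

z_{α/2} = 3.291 (for α = 0.001, two-sided)
z_β = 1.126 (for power = 0.87)
d = 0.6

n = ((3.291 + 1.126) / 0.6)²
n = (7.362)²
n ≈ 54.20
Round up to the next whole number: n = 55 pairs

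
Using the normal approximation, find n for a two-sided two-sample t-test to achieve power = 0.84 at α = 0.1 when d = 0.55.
n = 47 per group

Sample size formula (two-sample t-test, normal approximation):
n = 2 · ((z_{α/2} + z_β) / d)²

z_{α/2} = 1.645 (for α = 0.1, two-sided)
z_β = 0.994 (for power = 0.84)
d = 0.55

n = 2 · ((1.645 + 0.994) / 0.55)²
n = 2 · (4.798)²
n ≈ 46.04
Round up to the next whole number: n = 47 per group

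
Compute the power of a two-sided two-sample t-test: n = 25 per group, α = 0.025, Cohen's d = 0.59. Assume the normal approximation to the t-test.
Power ≈ 0.44

Power calculation (two-sample t-test, normal approximation):
z_β = d · √(n/2) - z_{α/2}
z_β = 0.59 · √(25/2) - 2.241
z_β = 0.59 · 3.536 - 2.241
z_β = -0.155

Power = Φ(z_β) = Φ(-0.155) ≈ 0.438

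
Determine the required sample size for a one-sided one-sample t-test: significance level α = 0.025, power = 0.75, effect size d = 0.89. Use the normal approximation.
n = 9

Sample size formula (one-sample t-test, normal approximation):
n = ((z_α + z_β) / d)²

z_α = 1.960 (for α = 0.025, one-sided)
z_β = 0.674 (for power = 0.75)
d = 0.89

n = ((1.960 + 0.674) / 0.89)²
n = (2.960)²
n ≈ 8.76
Round up to the next whole number: n = 9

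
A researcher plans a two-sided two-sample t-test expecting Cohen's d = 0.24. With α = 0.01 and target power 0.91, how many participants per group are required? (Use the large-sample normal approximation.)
n = 533 per group

Sample size formula (two-sample t-test, normal approximation):
n = 2 · ((z_{α/2} + z_β) / d)²

z_{α/2} = 2.576 (for α = 0.01, two-sided)
z_β = 1.341 (for power = 0.91)
d = 0.24

n = 2 · ((2.576 + 1.341) / 0.24)²
n = 2 · (16.321)²
n ≈ 532.75
Round up to the next whole number: n = 533 per group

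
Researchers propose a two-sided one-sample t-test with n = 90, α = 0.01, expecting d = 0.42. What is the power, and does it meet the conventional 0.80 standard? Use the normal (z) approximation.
Power ≈ 0.92; the study is adequately powered (power ≥ 0.80)

Power calculation (one-sample t-test, normal approximation):
z_β = d · √n - z_{α/2}
z_β = 0.42 · √90 - 2.576
z_β = 0.42 · 9.487 - 2.576
z_β = 1.409

Power = Φ(z_β) = Φ(1.409) ≈ 0.921

Effect size d = 0.42 is small by Cohen's convention (0.2/0.5/0.8).

Threshold: power ≥ 0.80 is conventionally adequate.
Power ≈ 0.92 → the study is adequately powered (power ≥ 0.80).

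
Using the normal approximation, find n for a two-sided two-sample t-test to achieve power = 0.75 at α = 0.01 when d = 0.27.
n = 290 per group

Sample size formula (two-sample t-test, normal approximation):
n = 2 · ((z_{α/2} + z_β) / d)²

z_{α/2} = 2.576 (for α = 0.01, two-sided)
z_β = 0.674 (for power = 0.75)
d = 0.27

n = 2 · ((2.576 + 0.674) / 0.27)²
n = 2 · (12.037)²
n ≈ 289.78
Round up to the next whole number: n = 290 per group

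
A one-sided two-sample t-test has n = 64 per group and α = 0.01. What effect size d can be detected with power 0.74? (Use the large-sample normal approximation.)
d ≈ 0.52

Minimum detectable effect (two-sample t-test, normal approximation):
d = (z_α + z_β) / √(n/2)
d = (2.326 + 0.643) / √(64/2)
d = 2.970 / 5.657
d ≈ 0.52

By Cohen's convention (0.2 small / 0.5 medium / 0.8 large): medium effect.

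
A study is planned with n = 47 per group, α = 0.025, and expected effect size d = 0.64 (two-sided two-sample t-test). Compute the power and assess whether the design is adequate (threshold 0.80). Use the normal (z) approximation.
Power ≈ 0.81; the study is adequately powered (power ≥ 0.80)

Power calculation (two-sample t-test, normal approximation):
z_β = d · √(n/2) - z_{α/2}
z_β = 0.64 · √(47/2) - 2.241
z_β = 0.64 · 4.848 - 2.241
z_β = 0.861

Power = Φ(z_β) = Φ(0.861) ≈ 0.805

Effect size d = 0.64 is medium by Cohen's convention (0.2/0.5/0.8).

Threshold: power ≥ 0.80 is conventionally adequate.
Power ≈ 0.81 → the study is adequately powered (power ≥ 0.80).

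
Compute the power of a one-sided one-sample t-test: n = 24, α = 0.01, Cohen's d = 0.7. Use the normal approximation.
Power ≈ 0.86

Power calculation (one-sample t-test, normal approximation):
z_β = d · √n - z_α
z_β = 0.7 · √24 - 2.326
z_β = 0.7 · 4.899 - 2.326
z_β = 1.103

Power = Φ(z_β) = Φ(1.103) ≈ 0.865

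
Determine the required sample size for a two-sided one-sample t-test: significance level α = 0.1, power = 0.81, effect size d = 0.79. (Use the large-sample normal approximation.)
n = 11

Sample size formula (one-sample t-test, normal approximation):
n = ((z_{α/2} + z_β) / d)²

z_{α/2} = 1.645 (for α = 0.1, two-sided)
z_β = 0.878 (for power = 0.81)
d = 0.79

n = ((1.645 + 0.878) / 0.79)²
n = (3.194)²
n ≈ 10.20
Round up to the next whole number: n = 11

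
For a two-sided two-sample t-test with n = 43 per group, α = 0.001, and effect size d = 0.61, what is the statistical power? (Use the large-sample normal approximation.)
Power ≈ 0.32

Power calculation (two-sample t-test, normal approximation):
z_β = d · √(n/2) - z_{α/2}
z_β = 0.61 · √(43/2) - 3.291
z_β = 0.61 · 4.637 - 3.291
z_β = -0.462

Power = Φ(z_β) = Φ(-0.462) ≈ 0.322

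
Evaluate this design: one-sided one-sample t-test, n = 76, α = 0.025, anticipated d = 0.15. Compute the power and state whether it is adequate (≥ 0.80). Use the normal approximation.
Power ≈ 0.26; the study is underpowered (power < 0.80)

Power calculation (one-sample t-test, normal approximation):
z_β = d · √n - z_α
z_β = 0.15 · √76 - 1.960
z_β = 0.15 · 8.718 - 1.960
z_β = -0.652

Power = Φ(z_β) = Φ(-0.652) ≈ 0.257

Effect size d = 0.15 is very small by Cohen's convention (0.2/0.5/0.8).

Threshold: power ≥ 0.80 is conventionally adequate.
Power ≈ 0.26 → the study is underpowered (power < 0.80).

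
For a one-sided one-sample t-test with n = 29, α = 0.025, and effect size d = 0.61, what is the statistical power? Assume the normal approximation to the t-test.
Power ≈ 0.91

Power calculation (one-sample t-test, normal approximation):
z_β = d · √n - z_α
z_β = 0.61 · √29 - 1.960
z_β = 0.61 · 5.385 - 1.960
z_β = 1.325

Power = Φ(z_β) = Φ(1.325) ≈ 0.907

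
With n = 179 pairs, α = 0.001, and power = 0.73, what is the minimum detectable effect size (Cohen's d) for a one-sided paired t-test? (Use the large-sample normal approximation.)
d ≈ 0.28

Minimum detectable effect (paired t-test, normal approximation):
d = (z_α + z_β) / √n
d = (3.090 + 0.613) / √179
d = 3.703 / 13.379
d ≈ 0.28

By Cohen's convention (0.2 small / 0.5 medium / 0.8 large): small effect.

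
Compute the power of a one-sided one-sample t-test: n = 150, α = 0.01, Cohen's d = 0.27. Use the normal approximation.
Power ≈ 0.84

Power calculation (one-sample t-test, normal approximation):
z_β = d · √n - z_α
z_β = 0.27 · √150 - 2.326
z_β = 0.27 · 12.247 - 2.326
z_β = 0.980

Power = Φ(z_β) = Φ(0.980) ≈ 0.837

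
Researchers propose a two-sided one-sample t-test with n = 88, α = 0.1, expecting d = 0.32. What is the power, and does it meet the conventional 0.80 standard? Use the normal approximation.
Power ≈ 0.91; the study is adequately powered (power ≥ 0.80)

Power calculation (one-sample t-test, normal approximation):
z_β = d · √n - z_{α/2}
z_β = 0.32 · √88 - 1.645
z_β = 0.32 · 9.381 - 1.645
z_β = 1.357

Power = Φ(z_β) = Φ(1.357) ≈ 0.913

Effect size d = 0.32 is small by Cohen's convention (0.2/0.5/0.8).

Threshold: power ≥ 0.80 is conventionally adequate.
Power ≈ 0.91 → the study is adequately powered (power ≥ 0.80).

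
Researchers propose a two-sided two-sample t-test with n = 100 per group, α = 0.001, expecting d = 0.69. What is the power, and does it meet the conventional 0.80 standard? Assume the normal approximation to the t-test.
Power ≈ 0.94; the study is adequately powered (power ≥ 0.80)

Power calculation (two-sample t-test, normal approximation):
z_β = d · √(n/2) - z_{α/2}
z_β = 0.69 · √(100/2) - 3.291
z_β = 0.69 · 7.071 - 3.291
z_β = 1.589

Power = Φ(z_β) = Φ(1.589) ≈ 0.944

Effect size d = 0.69 is medium by Cohen's convention (0.2/0.5/0.8).

Threshold: power ≥ 0.80 is conventionally adequate.
Power ≈ 0.94 → the study is adequately powered (power ≥ 0.80).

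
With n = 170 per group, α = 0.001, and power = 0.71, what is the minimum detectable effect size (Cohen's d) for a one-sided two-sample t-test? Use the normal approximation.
d ≈ 0.40

Minimum detectable effect (two-sample t-test, normal approximation):
d = (z_α + z_β) / √(n/2)
d = (3.090 + 0.553) / √(170/2)
d = 3.644 / 9.220
d ≈ 0.40

By Cohen's convention (0.2 small / 0.5 medium / 0.8 large): small effect.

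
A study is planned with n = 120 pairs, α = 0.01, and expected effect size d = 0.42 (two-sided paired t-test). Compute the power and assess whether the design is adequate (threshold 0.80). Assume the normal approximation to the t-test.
Power ≈ 0.98; the study is adequately powered (power ≥ 0.80)

Power calculation (paired t-test, normal approximation):
z_β = d · √n - z_{α/2}
z_β = 0.42 · √120 - 2.576
z_β = 0.42 · 10.954 - 2.576
z_β = 2.025

Power = Φ(z_β) = Φ(2.025) ≈ 0.979

Effect size d = 0.42 is small by Cohen's convention (0.2/0.5/0.8).

Threshold: power ≥ 0.80 is conventionally adequate.
Power ≈ 0.98 → the study is adequately powered (power ≥ 0.80).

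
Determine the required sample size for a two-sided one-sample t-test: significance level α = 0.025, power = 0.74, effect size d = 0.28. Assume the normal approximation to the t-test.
n = 107

Sample size formula (one-sample t-test, normal approximation):
n = ((z_{α/2} + z_β) / d)²

z_{α/2} = 2.241 (for α = 0.025, two-sided)
z_β = 0.643 (for power = 0.74)
d = 0.28

n = ((2.241 + 0.643) / 0.28)²
n = (10.300)²
n ≈ 106.09
Round up to the next whole number: n = 107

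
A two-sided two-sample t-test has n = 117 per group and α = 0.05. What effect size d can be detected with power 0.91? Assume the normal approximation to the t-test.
d ≈ 0.43

Minimum detectable effect (two-sample t-test, normal approximation):
d = (z_{α/2} + z_β) / √(n/2)
d = (1.960 + 1.341) / √(117/2)
d = 3.301 / 7.649
d ≈ 0.43

By Cohen's convention (0.2 small / 0.5 medium / 0.8 large): small effect.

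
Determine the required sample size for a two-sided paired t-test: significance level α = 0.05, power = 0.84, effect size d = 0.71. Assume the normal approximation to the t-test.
n = 18 pairs

Sample size formula (paired t-test, normal approximation):
n = ((z_{α/2} + z_β) / d)²

z_{α/2} = 1.960 (for α = 0.05, two-sided)
z_β = 0.994 (for power = 0.84)
d = 0.71

n = ((1.960 + 0.994) / 0.71)²
n = (4.161)²
n ≈ 17.31
Round up to the next whole number: n = 18 pairs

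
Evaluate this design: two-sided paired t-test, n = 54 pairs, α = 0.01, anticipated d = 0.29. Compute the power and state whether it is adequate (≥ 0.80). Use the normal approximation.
Power ≈ 0.33; the study is underpowered (power < 0.80)

Power calculation (paired t-test, normal approximation):
z_β = d · √n - z_{α/2}
z_β = 0.29 · √54 - 2.576
z_β = 0.29 · 7.348 - 2.576
z_β = -0.445

Power = Φ(z_β) = Φ(-0.445) ≈ 0.328

Effect size d = 0.29 is small by Cohen's convention (0.2/0.5/0.8).

Threshold: power ≥ 0.80 is conventionally adequate.
Power ≈ 0.33 → the study is underpowered (power < 0.80).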